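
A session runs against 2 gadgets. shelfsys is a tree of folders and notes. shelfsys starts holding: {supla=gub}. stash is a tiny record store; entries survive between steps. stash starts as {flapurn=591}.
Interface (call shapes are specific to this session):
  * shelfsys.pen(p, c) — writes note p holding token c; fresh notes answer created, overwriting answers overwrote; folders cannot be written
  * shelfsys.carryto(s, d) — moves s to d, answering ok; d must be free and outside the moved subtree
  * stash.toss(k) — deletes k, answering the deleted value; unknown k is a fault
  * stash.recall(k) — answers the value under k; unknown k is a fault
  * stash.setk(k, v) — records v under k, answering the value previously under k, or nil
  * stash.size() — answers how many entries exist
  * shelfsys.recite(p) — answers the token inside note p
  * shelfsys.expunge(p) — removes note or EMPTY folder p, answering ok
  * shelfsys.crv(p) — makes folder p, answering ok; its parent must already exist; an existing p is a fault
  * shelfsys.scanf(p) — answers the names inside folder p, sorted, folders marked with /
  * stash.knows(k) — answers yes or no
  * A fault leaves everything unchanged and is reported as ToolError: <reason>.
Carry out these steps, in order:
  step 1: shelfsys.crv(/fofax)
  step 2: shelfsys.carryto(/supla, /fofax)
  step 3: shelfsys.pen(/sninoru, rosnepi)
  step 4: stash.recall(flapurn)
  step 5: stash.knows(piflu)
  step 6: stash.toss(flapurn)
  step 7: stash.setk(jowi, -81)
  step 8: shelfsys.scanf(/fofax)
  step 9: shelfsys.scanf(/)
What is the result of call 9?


Answer: [fofax/, sninoru, supla]

Derivation:
-> shelfsys.crv(/fofax)
<- ok
-> shelfsys.carryto(/supla, /fofax)
<- ToolError: exists
-> shelfsys.pen(/sninoru, rosnepi)
<- created
-> stash.recall(flapurn)
<- 591
-> stash.knows(piflu)
<- no
-> stash.toss(flapurn)
<- 591
-> stash.setk(jowi, -81)
<- nil
-> shelfsys.scanf(/fofax)
<- []
-> shelfsys.scanf(/)
<- [fofax/, sninoru, supla]


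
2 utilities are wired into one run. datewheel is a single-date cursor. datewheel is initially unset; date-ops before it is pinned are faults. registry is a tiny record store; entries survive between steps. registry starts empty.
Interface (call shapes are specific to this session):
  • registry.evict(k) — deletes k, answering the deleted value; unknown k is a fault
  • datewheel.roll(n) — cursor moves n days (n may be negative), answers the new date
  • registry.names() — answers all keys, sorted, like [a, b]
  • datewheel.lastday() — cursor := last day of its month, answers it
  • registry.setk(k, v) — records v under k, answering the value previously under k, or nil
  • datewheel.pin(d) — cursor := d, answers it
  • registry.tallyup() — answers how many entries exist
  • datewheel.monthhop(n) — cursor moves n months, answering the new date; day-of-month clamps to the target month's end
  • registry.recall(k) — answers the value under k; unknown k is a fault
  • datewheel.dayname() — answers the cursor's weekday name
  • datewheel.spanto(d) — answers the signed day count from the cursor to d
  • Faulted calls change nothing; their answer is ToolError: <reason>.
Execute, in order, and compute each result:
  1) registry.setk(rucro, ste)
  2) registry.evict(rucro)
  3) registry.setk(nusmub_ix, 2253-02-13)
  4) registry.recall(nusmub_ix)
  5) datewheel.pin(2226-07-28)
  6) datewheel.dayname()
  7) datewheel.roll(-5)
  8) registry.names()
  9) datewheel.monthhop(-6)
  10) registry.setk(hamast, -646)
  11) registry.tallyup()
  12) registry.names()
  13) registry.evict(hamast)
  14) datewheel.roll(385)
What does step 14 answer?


Answer: 2227-02-12

Derivation:
·→ registry.setk(k→rucro, v→ste)
·← nil
·→ registry.evict(k→rucro)
·← ste
·→ registry.setk(k→nusmub_ix, v→2253-02-13)
·← nil
·→ registry.recall(k→nusmub_ix)
·← 2253-02-13
·→ datewheel.pin(d→2226-07-28)
·← 2226-07-28
·→ datewheel.dayname()
·← Friday
·→ datewheel.roll(n→-5)
·← 2226-07-23
·→ registry.names()
·← [nusmub_ix]
·→ datewheel.monthhop(n→-6)
·← 2226-01-23
·→ registry.setk(k→hamast, v→-646)
·← nil
·→ registry.tallyup()
·← 2
·→ registry.names()
·← [hamast, nusmub_ix]
·→ registry.evict(k→hamast)
·← -646
·→ datewheel.roll(n→385)
·← 2227-02-12


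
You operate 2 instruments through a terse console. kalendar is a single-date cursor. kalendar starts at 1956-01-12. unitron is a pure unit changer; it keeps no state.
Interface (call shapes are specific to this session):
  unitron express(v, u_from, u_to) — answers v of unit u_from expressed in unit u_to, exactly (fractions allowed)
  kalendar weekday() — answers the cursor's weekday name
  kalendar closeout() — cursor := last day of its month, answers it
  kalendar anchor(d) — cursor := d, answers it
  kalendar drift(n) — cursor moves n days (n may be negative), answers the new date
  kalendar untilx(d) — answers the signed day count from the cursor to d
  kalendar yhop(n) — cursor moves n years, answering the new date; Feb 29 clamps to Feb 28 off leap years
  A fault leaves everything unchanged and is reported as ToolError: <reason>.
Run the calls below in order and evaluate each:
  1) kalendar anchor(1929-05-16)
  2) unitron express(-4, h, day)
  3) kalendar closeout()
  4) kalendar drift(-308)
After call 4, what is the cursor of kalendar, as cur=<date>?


Answer: cur=1928-07-27

Derivation:
% kalendar anchor(1929-05-16) -> 1929-05-16
% unitron express(-4, h, day) -> -1/6
% kalendar closeout() -> 1929-05-31
% kalendar drift(-308) -> 1928-07-27


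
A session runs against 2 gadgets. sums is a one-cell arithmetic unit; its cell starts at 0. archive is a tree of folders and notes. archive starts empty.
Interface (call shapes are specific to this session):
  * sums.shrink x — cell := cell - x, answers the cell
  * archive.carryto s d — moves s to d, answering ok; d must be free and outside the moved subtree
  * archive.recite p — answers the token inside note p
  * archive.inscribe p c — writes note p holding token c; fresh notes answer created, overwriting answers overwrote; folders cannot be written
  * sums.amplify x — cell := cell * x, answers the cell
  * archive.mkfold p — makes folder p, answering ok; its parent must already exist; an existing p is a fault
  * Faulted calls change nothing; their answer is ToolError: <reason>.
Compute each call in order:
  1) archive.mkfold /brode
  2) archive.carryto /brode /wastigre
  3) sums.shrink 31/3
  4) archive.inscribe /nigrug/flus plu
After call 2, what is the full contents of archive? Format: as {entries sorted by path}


Next I call archive.mkfold on p: /brode, and observe ok.
Invoking archive.carryto on s: /brode, d: /wastigre, and observe ok.
I invoke sums.shrink on x: 31/3, → -31/3.
I try archive.inscribe on p: /nigrug/flus, c: plu, yielding ToolError: no parent.

Answer: {wastigre/}


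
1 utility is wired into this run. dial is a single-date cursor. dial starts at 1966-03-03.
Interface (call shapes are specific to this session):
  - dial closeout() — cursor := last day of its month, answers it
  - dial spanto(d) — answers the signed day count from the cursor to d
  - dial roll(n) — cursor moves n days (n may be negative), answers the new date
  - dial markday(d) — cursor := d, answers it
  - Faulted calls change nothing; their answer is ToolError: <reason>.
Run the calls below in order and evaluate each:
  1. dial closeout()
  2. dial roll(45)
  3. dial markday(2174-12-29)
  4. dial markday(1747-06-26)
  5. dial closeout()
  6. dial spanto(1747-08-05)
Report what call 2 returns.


Answer: 1966-05-15

Derivation:
Do: dial closeout[]
See: 1966-03-31
Do: dial roll[n='45']
See: 1966-05-15
Do: dial markday[d='2174-12-29']
See: 2174-12-29
Do: dial markday[d='1747-06-26']
See: 1747-06-26
Do: dial closeout[]
See: 1747-06-30
Do: dial spanto[d='1747-08-05']
See: 36


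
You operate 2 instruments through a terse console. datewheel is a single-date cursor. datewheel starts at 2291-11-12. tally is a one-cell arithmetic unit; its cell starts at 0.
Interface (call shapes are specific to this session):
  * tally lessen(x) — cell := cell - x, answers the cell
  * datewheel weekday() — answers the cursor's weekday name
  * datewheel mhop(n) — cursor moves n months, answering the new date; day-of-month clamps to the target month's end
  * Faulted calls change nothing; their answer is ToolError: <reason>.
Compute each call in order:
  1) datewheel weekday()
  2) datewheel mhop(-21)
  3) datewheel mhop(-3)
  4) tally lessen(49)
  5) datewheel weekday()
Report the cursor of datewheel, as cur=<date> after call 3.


Answer: cur=2289-11-12

Derivation:
Using datewheel weekday: Thursday.
Next I call datewheel mhop using n: -21, → 2290-02-12.
Next I call datewheel mhop using n: -3, yielding 2289-11-12.
Then tally lessen using x: 49, and see -49.
Using datewheel weekday, and see Tuesday.


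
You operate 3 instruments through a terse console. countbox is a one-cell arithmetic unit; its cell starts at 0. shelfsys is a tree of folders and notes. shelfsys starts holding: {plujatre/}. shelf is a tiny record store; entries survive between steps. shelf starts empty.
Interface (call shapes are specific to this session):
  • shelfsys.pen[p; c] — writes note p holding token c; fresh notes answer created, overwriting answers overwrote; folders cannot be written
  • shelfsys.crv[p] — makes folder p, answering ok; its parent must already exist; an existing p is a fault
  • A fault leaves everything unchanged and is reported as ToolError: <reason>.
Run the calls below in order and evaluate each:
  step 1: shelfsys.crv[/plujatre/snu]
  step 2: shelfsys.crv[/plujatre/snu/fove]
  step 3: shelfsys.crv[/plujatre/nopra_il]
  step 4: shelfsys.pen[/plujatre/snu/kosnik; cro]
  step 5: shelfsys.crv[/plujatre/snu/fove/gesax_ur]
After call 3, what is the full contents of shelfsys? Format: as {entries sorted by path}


Answer: {plujatre/, plujatre/nopra_il/, plujatre/snu/, plujatre/snu/fove/}

Derivation:
Step: crv[p→/plujatre/snu]
Result: ok
Step: crv[p→/plujatre/snu/fove]
Result: ok
Step: crv[p→/plujatre/nopra_il]
Result: ok
Step: pen[p→/plujatre/snu/kosnik; c→cro]
Result: created
Step: crv[p→/plujatre/snu/fove/gesax_ur]
Result: ok


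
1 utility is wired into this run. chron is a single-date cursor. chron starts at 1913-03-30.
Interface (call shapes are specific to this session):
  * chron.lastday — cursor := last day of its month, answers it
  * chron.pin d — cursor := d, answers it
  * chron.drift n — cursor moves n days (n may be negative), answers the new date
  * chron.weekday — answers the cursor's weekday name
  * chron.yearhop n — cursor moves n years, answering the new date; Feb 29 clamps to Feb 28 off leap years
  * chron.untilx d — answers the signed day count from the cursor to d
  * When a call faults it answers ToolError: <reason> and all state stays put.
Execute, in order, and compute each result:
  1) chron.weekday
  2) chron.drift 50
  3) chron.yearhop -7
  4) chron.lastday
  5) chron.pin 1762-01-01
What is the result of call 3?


Answer: 1906-05-19

Derivation:
·→ chron.weekday()
·← Sunday
·→ chron.drift(n→50)
·← 1913-05-19
·→ chron.yearhop(n→-7)
·← 1906-05-19
·→ chron.lastday()
·← 1906-05-31
·→ chron.pin(d→1762-01-01)
·← 1762-01-01


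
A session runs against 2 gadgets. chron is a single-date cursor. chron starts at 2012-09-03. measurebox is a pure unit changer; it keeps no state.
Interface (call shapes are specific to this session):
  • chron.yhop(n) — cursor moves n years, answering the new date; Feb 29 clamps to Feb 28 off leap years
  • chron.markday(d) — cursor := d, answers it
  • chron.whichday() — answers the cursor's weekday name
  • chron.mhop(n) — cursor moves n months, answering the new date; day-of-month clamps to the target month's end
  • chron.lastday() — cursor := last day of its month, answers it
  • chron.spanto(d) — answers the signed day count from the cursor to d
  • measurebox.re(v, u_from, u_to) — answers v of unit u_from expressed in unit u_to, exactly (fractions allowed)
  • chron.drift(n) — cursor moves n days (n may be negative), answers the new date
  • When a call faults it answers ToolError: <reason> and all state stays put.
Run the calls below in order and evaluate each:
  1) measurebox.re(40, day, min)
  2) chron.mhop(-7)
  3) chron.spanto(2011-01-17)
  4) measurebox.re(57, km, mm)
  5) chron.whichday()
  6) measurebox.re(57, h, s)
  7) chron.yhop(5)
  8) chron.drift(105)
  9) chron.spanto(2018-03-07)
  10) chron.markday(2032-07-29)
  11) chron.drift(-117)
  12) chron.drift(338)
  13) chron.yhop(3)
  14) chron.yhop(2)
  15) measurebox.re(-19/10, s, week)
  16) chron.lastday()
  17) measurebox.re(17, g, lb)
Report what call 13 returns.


[in] re v→40 u_from→day u_to→min
= 57600
[in] mhop n→-7
= 2012-02-03
[in] spanto d→2011-01-17
= -382
[in] re v→57 u_from→km u_to→mm
= 57000000
[in] whichday
= Friday
[in] re v→57 u_from→h u_to→s
= 205200
[in] yhop n→5
= 2017-02-03
[in] drift n→105
= 2017-05-19
[in] spanto d→2018-03-07
= 292
[in] markday d→2032-07-29
= 2032-07-29
[in] drift n→-117
= 2032-04-03
[in] drift n→338
= 2033-03-07
[in] yhop n→3
= 2036-03-07
[in] yhop n→2
= 2038-03-07
[in] re v→-19/10 u_from→s u_to→week
= -19/6048000
[in] lastday
= 2038-03-31
[in] re v→17 u_from→g u_to→lb
= 1700000/45359237

Answer: 2036-03-07


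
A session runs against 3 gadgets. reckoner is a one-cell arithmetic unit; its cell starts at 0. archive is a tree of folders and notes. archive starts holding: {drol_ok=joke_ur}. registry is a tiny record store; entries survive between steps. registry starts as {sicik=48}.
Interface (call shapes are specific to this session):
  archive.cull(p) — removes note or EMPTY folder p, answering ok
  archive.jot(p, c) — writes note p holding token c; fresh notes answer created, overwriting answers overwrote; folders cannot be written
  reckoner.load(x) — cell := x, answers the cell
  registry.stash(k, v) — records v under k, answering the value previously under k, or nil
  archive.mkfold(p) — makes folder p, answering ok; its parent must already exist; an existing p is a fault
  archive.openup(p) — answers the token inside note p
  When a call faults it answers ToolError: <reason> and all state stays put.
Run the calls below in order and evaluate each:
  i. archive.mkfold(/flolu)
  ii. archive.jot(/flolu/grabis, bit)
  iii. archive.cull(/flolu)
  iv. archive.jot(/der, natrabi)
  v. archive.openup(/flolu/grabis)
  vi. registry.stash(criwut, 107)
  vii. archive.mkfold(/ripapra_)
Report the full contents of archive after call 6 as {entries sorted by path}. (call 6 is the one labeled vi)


==> archive.mkfold(p='/flolu')
<== ok
==> archive.jot(p='/flolu/grabis', c='bit')
<== created
==> archive.cull(p='/flolu')
<== ToolError: not empty
==> archive.jot(p='/der', c='natrabi')
<== created
==> archive.openup(p='/flolu/grabis')
<== bit
==> registry.stash(k='criwut', v='107')
<== nil
==> archive.mkfold(p='/ripapra_')
<== ok

Answer: {der=natrabi, drol_ok=joke_ur, flolu/, flolu/grabis=bit}


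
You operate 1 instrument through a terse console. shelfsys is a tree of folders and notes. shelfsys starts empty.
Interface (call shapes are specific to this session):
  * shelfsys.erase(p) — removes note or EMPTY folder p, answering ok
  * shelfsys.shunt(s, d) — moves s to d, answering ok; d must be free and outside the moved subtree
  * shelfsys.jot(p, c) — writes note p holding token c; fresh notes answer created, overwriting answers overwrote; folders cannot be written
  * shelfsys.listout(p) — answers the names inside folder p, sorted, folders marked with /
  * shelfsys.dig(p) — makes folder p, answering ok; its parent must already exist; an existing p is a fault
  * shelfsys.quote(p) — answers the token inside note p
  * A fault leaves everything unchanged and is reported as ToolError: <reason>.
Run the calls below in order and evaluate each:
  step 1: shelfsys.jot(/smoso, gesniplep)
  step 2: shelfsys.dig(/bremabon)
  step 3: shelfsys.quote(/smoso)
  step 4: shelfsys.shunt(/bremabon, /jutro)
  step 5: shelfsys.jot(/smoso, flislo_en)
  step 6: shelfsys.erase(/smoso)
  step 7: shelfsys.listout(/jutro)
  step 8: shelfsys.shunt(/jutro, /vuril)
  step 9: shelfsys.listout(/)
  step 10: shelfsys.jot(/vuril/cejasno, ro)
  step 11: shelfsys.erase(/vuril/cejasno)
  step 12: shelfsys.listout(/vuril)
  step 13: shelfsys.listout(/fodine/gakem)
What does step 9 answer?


~$ shelfsys.jot /smoso gesniplep
  created
~$ shelfsys.dig /bremabon
  ok
~$ shelfsys.quote /smoso
  gesniplep
~$ shelfsys.shunt /bremabon /jutro
  ok
~$ shelfsys.jot /smoso flislo_en
  overwrote
~$ shelfsys.erase /smoso
  ok
~$ shelfsys.listout /jutro
  []
~$ shelfsys.shunt /jutro /vuril
  ok
~$ shelfsys.listout /
  [vuril/]
~$ shelfsys.jot /vuril/cejasno ro
  created
~$ shelfsys.erase /vuril/cejasno
  ok
~$ shelfsys.listout /vuril
  []
~$ shelfsys.listout /fodine/gakem
  ToolError: not found

Answer: [vuril/]


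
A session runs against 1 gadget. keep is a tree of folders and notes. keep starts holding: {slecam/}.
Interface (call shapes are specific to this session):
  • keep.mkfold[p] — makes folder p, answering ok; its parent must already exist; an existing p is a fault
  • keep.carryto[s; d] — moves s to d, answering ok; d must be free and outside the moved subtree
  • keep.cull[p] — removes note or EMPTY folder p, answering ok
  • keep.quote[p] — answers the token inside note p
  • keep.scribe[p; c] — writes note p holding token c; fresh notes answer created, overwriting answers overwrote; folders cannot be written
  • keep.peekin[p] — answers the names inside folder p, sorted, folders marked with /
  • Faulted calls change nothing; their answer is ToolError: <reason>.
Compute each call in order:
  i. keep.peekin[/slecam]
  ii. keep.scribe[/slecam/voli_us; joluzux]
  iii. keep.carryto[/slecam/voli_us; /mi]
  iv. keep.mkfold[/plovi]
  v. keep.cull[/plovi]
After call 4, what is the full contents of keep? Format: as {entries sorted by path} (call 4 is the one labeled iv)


Answer: {mi=joluzux, plovi/, slecam/}

Derivation:
! 1. peekin(p: /slecam) ~> []
! 2. scribe(p: /slecam/voli_us, c: joluzux) ~> created
! 3. carryto(s: /slecam/voli_us, d: /mi) ~> ok
! 4. mkfold(p: /plovi) ~> ok
! 5. cull(p: /plovi) ~> ok


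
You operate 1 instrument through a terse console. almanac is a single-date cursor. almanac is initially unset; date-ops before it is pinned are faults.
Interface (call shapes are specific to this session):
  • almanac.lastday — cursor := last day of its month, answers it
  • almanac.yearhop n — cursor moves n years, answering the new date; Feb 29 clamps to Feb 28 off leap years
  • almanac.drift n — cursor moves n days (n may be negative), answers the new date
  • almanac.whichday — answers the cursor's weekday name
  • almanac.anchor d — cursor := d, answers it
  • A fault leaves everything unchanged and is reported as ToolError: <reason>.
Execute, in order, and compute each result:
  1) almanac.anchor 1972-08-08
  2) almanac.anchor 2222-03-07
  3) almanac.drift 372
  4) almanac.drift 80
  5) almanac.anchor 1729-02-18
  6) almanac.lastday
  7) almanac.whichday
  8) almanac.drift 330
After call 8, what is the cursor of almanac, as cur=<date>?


I try anchor(d='1972-08-08'), and get 1972-08-08.
Invoking anchor(d='2222-03-07'), yielding 2222-03-07.
I use drift(n='372'), yielding 2223-03-14.
I call drift(n='80'), and get 2223-06-02.
Then anchor(d='1729-02-18'), — result: 1729-02-18.
Calling lastday, which returns 1729-02-28.
I use whichday(), and see Monday.
Invoking drift(n='330'), yielding 1730-01-24.

Answer: cur=1730-01-24


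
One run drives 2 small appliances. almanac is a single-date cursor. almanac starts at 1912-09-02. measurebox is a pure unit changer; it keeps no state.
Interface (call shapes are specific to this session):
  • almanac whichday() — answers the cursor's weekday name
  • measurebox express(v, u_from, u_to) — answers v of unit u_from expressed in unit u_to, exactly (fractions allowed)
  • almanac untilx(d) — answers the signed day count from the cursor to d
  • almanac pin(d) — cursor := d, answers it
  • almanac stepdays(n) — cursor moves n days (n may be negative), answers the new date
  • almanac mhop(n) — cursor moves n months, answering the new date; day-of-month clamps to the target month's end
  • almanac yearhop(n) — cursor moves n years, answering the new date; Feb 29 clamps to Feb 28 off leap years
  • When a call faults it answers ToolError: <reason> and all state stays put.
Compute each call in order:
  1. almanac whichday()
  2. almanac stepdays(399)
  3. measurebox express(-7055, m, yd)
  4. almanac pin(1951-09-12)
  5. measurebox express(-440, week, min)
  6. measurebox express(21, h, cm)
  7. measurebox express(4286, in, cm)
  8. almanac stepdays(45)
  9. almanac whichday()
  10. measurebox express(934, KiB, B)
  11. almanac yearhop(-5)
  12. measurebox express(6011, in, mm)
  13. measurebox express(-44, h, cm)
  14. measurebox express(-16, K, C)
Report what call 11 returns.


>>> almanac whichday
= Monday
>>> almanac stepdays n=399
= 1913-10-06
>>> measurebox express v=-7055 u_from=m u_to=yd
= -8818750/1143
>>> almanac pin d=1951-09-12
= 1951-09-12
>>> measurebox express v=-440 u_from=week u_to=min
= -4435200
>>> measurebox express v=21 u_from=h u_to=cm
= ToolError: incompatible units
>>> measurebox express v=4286 u_from=in u_to=cm
= 272161/25
>>> almanac stepdays n=45
= 1951-10-27
>>> almanac whichday
= Saturday
>>> measurebox express v=934 u_from=KiB u_to=B
= 956416
>>> almanac yearhop n=-5
= 1946-10-27
>>> measurebox express v=6011 u_from=in u_to=mm
= 763397/5
>>> measurebox express v=-44 u_from=h u_to=cm
= ToolError: incompatible units
>>> measurebox express v=-16 u_from=K u_to=C
= -5783/20

Answer: 1946-10-27


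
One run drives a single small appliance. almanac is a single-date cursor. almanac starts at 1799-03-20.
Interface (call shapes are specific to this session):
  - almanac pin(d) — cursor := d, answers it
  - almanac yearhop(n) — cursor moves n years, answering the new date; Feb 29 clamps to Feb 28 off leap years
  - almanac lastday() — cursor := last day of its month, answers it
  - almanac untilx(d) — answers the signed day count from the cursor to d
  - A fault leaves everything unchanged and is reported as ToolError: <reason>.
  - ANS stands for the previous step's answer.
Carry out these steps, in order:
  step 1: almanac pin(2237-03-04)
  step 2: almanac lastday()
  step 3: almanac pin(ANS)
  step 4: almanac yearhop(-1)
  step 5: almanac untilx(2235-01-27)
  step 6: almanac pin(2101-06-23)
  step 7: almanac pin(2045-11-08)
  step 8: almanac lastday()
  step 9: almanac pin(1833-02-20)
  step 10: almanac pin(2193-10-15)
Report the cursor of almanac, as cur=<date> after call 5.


I invoke almanac pin passing d='2237-03-04', and observe 2237-03-04.
Next I call almanac lastday, yielding 2237-03-31.
Calling almanac pin passing d='ANS', and get 2237-03-31.
Calling almanac yearhop passing n='-1', and get 2236-03-31.
I use almanac untilx passing d='2235-01-27', → -429.
I call almanac pin passing d='2101-06-23', and get 2101-06-23.
I call almanac pin passing d='2045-11-08', — result: 2045-11-08.
I run almanac lastday(): 2045-11-30.
I call almanac pin passing d='1833-02-20', and observe 1833-02-20.
Invoking almanac pin passing d='2193-10-15', giving 2193-10-15.

Answer: cur=2236-03-31


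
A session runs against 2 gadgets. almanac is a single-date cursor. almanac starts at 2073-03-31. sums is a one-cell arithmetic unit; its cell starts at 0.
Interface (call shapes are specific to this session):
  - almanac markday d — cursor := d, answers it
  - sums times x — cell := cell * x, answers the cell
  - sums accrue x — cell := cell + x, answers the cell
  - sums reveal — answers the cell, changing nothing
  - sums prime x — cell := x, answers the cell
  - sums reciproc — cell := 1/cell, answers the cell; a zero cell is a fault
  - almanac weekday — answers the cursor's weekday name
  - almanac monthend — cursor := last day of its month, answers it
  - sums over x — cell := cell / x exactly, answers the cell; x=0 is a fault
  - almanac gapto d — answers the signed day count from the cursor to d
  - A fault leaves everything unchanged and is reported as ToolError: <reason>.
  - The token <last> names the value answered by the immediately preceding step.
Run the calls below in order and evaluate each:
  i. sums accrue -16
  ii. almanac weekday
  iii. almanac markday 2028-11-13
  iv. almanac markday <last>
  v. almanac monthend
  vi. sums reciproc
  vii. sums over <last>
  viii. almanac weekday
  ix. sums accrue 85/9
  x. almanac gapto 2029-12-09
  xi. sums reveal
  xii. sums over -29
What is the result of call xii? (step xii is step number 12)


Answer: -94/261

Derivation:
> sums accrue x: -16
[out] -16
> almanac weekday
[out] Friday
> almanac markday d: 2028-11-13
[out] 2028-11-13
> almanac markday d: <last>
[out] 2028-11-13
> almanac monthend
[out] 2028-11-30
> sums reciproc
[out] -1/16
> sums over x: <last>
[out] 1
> almanac weekday
[out] Thursday
> sums accrue x: 85/9
[out] 94/9
> almanac gapto d: 2029-12-09
[out] 374
> sums reveal
[out] 94/9
> sums over x: -29
[out] -94/261


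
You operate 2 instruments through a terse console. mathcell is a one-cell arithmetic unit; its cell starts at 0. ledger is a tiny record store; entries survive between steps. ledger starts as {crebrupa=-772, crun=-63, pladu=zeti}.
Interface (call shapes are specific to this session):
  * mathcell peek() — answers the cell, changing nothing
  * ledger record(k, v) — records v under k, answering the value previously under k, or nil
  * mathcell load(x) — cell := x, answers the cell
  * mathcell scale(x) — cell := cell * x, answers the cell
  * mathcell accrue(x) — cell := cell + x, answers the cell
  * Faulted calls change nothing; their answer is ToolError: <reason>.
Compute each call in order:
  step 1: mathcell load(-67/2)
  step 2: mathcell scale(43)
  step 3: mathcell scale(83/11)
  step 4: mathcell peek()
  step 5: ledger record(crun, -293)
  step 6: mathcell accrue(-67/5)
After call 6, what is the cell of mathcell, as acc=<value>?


Answer: acc=-1197089/110

Derivation:
Act: mathcell load[x: -67/2]
Obs: -67/2
Act: mathcell scale[x: 43]
Obs: -2881/2
Act: mathcell scale[x: 83/11]
Obs: -239123/22
Act: mathcell peek[]
Obs: -239123/22
Act: ledger record[k: crun; v: -293]
Obs: -63
Act: mathcell accrue[x: -67/5]
Obs: -1197089/110


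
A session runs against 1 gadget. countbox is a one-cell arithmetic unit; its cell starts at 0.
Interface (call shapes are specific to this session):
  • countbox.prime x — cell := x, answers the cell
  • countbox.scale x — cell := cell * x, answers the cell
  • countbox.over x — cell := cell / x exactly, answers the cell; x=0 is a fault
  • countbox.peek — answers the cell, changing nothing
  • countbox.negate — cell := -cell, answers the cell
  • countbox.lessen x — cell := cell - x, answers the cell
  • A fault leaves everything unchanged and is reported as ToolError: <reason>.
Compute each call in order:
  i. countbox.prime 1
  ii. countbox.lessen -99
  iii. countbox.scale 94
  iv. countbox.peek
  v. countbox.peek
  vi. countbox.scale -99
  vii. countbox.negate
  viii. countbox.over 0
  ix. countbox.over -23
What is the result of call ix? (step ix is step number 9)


Answer: -930600/23

Derivation:
→ countbox.prime(x=1)
← 1
→ countbox.lessen(x=-99)
← 100
→ countbox.scale(x=94)
← 9400
→ countbox.peek()
← 9400
→ countbox.peek()
← 9400
→ countbox.scale(x=-99)
← -930600
→ countbox.negate()
← 930600
→ countbox.over(x=0)
← ToolError: division by zero
→ countbox.over(x=-23)
← -930600/23


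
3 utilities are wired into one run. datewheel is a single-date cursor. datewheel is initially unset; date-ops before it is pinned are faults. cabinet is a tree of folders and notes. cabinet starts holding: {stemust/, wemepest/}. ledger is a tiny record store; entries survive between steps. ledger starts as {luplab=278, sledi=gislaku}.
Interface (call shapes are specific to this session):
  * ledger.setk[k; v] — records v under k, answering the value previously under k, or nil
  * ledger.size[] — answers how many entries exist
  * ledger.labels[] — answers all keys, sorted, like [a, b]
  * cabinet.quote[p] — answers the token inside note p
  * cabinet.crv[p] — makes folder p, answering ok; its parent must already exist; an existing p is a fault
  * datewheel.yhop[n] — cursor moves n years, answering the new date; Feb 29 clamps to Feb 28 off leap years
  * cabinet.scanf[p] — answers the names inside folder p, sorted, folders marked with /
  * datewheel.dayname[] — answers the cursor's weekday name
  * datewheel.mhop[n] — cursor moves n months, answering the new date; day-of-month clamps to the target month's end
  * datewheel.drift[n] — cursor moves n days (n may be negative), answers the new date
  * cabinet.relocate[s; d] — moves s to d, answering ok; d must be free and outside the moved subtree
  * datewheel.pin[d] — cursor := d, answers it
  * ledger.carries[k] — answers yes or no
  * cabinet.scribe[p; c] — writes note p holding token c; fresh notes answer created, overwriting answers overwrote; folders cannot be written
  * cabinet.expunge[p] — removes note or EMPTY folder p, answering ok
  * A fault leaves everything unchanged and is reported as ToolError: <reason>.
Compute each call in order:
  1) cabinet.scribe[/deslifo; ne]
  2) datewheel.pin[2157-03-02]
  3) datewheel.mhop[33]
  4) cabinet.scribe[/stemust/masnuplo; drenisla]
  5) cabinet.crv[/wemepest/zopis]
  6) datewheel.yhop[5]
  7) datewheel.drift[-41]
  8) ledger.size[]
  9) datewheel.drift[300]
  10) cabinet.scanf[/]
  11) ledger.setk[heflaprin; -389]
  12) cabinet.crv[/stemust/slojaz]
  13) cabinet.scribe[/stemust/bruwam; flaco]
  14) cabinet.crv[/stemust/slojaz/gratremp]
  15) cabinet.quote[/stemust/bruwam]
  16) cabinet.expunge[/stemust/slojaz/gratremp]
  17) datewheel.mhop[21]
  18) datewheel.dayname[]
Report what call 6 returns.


Step: scribe[/deslifo; ne]
Result: created
Step: pin[2157-03-02]
Result: 2157-03-02
Step: mhop[33]
Result: 2159-12-02
Step: scribe[/stemust/masnuplo; drenisla]
Result: created
Step: crv[/wemepest/zopis]
Result: ok
Step: yhop[5]
Result: 2164-12-02
Step: drift[-41]
Result: 2164-10-22
Step: size[]
Result: 2
Step: drift[300]
Result: 2165-08-18
Step: scanf[/]
Result: [deslifo, stemust/, wemepest/]
Step: setk[heflaprin; -389]
Result: nil
Step: crv[/stemust/slojaz]
Result: ok
Step: scribe[/stemust/bruwam; flaco]
Result: created
Step: crv[/stemust/slojaz/gratremp]
Result: ok
Step: quote[/stemust/bruwam]
Result: flaco
Step: expunge[/stemust/slojaz/gratremp]
Result: ok
Step: mhop[21]
Result: 2167-05-18
Step: dayname[]
Result: Monday

Answer: 2164-12-02


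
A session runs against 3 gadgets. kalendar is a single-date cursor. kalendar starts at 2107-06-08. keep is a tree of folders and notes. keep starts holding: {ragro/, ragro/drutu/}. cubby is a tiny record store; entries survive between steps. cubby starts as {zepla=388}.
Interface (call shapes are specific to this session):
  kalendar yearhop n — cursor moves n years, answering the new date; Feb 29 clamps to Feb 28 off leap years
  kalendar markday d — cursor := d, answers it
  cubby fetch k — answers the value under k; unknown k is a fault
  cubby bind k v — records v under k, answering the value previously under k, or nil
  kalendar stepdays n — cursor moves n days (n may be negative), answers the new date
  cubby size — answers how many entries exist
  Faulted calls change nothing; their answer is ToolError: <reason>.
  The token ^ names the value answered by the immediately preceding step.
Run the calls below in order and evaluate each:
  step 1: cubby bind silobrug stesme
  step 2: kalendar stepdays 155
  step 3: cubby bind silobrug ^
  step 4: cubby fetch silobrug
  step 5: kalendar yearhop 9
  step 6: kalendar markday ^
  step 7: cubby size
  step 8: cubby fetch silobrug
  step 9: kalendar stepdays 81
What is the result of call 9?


Answer: 2117-01-30

Derivation:
Then cubby bind on k=silobrug, v=stesme, — result: nil.
I use kalendar stepdays on n=155, → 2107-11-10.
I run cubby bind on k=silobrug, v=^, and see stesme.
Calling cubby fetch on k=silobrug, which returns 2107-11-10.
I call kalendar yearhop on n=9, and observe 2116-11-10.
Next I call kalendar markday on d=^: 2116-11-10.
Next I call cubby size, and get 2.
I use cubby fetch on k=silobrug, and observe 2107-11-10.
Invoking kalendar stepdays on n=81, which returns 2117-01-30.


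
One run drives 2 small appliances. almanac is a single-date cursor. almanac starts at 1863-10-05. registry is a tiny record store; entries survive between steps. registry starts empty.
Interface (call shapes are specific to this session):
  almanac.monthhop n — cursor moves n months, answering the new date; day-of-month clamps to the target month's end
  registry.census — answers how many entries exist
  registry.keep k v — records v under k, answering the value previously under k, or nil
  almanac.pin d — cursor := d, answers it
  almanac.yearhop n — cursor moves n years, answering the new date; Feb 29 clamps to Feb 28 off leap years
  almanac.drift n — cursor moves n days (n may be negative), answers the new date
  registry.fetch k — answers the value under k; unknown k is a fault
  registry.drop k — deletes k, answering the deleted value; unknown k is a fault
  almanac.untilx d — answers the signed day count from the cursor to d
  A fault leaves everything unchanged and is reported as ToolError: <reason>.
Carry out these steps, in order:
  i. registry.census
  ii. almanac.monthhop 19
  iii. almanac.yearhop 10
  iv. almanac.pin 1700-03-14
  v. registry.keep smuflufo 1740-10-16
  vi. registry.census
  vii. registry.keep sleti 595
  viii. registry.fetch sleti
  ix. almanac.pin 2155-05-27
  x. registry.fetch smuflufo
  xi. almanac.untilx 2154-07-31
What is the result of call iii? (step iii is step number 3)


Answer: 1875-05-05

Derivation:
~$ registry.census
  0
~$ almanac.monthhop n='19'
  1865-05-05
~$ almanac.yearhop n='10'
  1875-05-05
~$ almanac.pin d='1700-03-14'
  1700-03-14
~$ registry.keep k='smuflufo' v='1740-10-16'
  nil
~$ registry.census
  1
~$ registry.keep k='sleti' v='595'
  nil
~$ registry.fetch k='sleti'
  595
~$ almanac.pin d='2155-05-27'
  2155-05-27
~$ registry.fetch k='smuflufo'
  1740-10-16
~$ almanac.untilx d='2154-07-31'
  -300


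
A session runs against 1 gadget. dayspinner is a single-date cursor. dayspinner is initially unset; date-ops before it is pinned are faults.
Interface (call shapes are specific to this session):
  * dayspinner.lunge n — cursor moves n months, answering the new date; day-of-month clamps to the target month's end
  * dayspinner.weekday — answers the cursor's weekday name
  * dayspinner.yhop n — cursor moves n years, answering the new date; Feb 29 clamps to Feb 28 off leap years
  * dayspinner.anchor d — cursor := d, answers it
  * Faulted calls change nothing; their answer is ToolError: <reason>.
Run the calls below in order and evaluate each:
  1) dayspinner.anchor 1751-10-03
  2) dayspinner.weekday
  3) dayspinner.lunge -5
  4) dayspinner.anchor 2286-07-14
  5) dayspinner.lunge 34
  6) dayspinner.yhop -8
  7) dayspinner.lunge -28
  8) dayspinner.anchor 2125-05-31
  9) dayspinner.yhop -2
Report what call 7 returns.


Answer: 2279-01-14

Derivation:
> dayspinner.anchor d: 1751-10-03
= 1751-10-03
> dayspinner.weekday
= Sunday
> dayspinner.lunge n: -5
= 1751-05-03
> dayspinner.anchor d: 2286-07-14
= 2286-07-14
> dayspinner.lunge n: 34
= 2289-05-14
> dayspinner.yhop n: -8
= 2281-05-14
> dayspinner.lunge n: -28
= 2279-01-14
> dayspinner.anchor d: 2125-05-31
= 2125-05-31
> dayspinner.yhop n: -2
= 2123-05-31


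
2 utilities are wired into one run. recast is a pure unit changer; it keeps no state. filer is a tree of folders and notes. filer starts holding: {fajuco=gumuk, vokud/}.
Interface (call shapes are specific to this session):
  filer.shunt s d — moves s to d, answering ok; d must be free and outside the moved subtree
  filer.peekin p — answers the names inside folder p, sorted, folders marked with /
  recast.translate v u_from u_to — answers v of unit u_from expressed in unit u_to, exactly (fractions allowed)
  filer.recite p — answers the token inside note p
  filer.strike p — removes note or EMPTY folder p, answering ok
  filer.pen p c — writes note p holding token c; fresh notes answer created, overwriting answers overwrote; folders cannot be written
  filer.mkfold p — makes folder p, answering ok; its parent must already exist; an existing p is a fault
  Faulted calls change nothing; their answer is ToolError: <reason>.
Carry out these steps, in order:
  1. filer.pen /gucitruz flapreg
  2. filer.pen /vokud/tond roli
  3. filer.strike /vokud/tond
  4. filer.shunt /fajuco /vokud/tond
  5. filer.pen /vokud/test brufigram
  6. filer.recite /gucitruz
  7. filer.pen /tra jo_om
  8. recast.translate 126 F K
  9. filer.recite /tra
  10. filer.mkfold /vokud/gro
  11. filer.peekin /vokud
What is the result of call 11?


·→ pen(p→/gucitruz, c→flapreg)
·← created
·→ pen(p→/vokud/tond, c→roli)
·← created
·→ strike(p→/vokud/tond)
·← ok
·→ shunt(s→/fajuco, d→/vokud/tond)
·← ok
·→ pen(p→/vokud/test, c→brufigram)
·← created
·→ recite(p→/gucitruz)
·← flapreg
·→ pen(p→/tra, c→jo_om)
·← created
·→ translate(v→126, u_from→F, u_to→K)
·← 58567/180
·→ recite(p→/tra)
·← jo_om
·→ mkfold(p→/vokud/gro)
·← ok
·→ peekin(p→/vokud)
·← [gro/, test, tond]

Answer: [gro/, test, tond]


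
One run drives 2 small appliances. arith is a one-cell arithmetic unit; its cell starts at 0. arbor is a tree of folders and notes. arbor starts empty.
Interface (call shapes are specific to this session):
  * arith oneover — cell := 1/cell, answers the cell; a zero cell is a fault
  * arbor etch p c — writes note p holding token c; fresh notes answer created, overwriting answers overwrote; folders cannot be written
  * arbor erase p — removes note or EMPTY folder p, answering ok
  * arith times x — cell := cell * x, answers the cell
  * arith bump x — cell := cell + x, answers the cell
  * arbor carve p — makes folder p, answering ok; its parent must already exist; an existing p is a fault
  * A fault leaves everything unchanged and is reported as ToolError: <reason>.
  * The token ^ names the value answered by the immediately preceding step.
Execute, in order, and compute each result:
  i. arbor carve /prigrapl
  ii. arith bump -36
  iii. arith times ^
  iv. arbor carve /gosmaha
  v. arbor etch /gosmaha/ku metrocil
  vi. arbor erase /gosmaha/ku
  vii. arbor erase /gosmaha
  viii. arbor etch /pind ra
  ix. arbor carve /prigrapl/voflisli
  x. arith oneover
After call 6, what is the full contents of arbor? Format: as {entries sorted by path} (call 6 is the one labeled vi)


Answer: {gosmaha/, prigrapl/}

Derivation:
# arbor carve(/prigrapl) => ok
# arith bump(-36) => -36
# arith times(^) => 1296
# arbor carve(/gosmaha) => ok
# arbor etch(/gosmaha/ku, metrocil) => created
# arbor erase(/gosmaha/ku) => ok
# arbor erase(/gosmaha) => ok
# arbor etch(/pind, ra) => created
# arbor carve(/prigrapl/voflisli) => ok
# arith oneover() => 1/1296


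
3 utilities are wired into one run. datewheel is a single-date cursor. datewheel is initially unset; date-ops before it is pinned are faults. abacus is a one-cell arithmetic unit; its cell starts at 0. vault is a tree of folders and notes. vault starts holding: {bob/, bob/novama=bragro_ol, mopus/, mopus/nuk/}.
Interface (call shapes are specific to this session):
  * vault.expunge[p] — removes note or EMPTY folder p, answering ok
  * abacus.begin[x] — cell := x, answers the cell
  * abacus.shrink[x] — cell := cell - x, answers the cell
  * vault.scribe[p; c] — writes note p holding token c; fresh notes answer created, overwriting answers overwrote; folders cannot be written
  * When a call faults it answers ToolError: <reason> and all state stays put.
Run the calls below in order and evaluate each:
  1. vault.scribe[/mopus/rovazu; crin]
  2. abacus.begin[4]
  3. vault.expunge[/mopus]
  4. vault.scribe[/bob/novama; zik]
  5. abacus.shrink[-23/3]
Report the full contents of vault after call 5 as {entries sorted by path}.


Answer: {bob/, bob/novama=zik, mopus/, mopus/nuk/, mopus/rovazu=crin}

Derivation:
>>> vault.scribe p='/mopus/rovazu' c='crin'
= created
>>> abacus.begin x='4'
= 4
>>> vault.expunge p='/mopus'
= ToolError: not empty
>>> vault.scribe p='/bob/novama' c='zik'
= overwrote
>>> abacus.shrink x='-23/3'
= 35/3
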